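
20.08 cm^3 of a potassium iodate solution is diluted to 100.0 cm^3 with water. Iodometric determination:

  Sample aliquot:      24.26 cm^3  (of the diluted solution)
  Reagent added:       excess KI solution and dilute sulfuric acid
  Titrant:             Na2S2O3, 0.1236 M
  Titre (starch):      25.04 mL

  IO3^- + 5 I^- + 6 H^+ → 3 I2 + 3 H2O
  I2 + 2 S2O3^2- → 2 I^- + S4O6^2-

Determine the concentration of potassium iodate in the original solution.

n(S2O3^2-) = 0.02504 × 0.1236 = 3.095 × 10^-3 mol
n(I2) = n(S2O3^2-)/2 = 1.547 × 10^-3 mol
From the 1:3 ratio, n(IO3^-) in the aliquot = 1/3 × 1.547 × 10^-3 = 5.158 × 10^-4 mol
[IO3^-]_dilute = 5.158 × 10^-4 / 0.02426 = 0.02126 mol/L
[IO3^-]_original = 0.02126 × 100.0/20.08 = 0.1059 mol/L

0.1059 M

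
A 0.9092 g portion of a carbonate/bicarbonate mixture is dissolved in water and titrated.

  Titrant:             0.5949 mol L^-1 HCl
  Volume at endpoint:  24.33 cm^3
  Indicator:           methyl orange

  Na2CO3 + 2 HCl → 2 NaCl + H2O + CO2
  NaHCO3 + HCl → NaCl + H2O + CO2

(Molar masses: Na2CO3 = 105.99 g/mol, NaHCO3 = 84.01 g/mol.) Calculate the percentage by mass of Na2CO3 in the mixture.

57.65 %

n(HCl) = 0.02433 × 0.5949 = 0.01447 mol
Let x = n(Na2CO3), y = n(NaHCO3).
Titrant: 2x + 1y = 0.01447;  mass: 105.99x + 84.01y = 0.9092
Solving, x = 4.945 × 10^-3 mol, y = 4.583 × 10^-3 mol
mass of Na2CO3 = 4.945 × 10^-3 × 105.99 = 0.5241 g
% Na2CO3 = 0.5241 / 0.9092 × 100 = 57.65 %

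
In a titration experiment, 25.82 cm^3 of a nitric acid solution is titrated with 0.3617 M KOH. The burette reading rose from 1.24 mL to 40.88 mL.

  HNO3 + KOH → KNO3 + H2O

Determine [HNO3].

0.5553 M

n(KOH) = 0.03964 L × 0.3617 mol/L = 0.01434 mol
n(HNO3) = 0.01434 mol (1:1 mole ratio)
[HNO3] = 0.01434 mol / 0.02582 L = 0.5553 mol/L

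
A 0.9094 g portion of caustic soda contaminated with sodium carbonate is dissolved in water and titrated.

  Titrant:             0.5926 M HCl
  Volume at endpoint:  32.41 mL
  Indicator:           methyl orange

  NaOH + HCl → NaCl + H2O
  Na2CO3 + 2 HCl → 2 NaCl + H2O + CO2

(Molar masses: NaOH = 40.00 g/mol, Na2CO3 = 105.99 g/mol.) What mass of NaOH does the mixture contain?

n(HCl) = 0.03241 × 0.5926 = 0.01921 mol
Let x = n(NaOH), y = n(Na2CO3).
Titrant: 1x + 2y = 0.01921;  mass: 40.00x + 105.99y = 0.9094
Solving, x = 8.344 × 10^-3 mol, y = 5.431 × 10^-3 mol
mass of NaOH = 8.344 × 10^-3 × 40.00 = 0.3338 g

0.3338 g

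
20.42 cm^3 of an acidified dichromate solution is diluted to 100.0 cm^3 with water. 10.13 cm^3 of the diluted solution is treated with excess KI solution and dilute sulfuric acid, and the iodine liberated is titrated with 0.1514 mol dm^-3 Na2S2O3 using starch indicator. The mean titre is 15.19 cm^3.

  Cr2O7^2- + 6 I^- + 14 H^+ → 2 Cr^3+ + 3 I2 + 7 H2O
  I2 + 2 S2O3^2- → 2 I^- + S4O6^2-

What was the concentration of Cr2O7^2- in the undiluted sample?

0.1853 mol/L

n(S2O3^2-) = 0.01519 × 0.1514 = 2.300 × 10^-3 mol
n(I2) = n(S2O3^2-)/2 = 1.150 × 10^-3 mol
From the 1:3 ratio, n(Cr2O7^2-) in the aliquot = 1/3 × 1.150 × 10^-3 = 3.833 × 10^-4 mol
[Cr2O7^2-]_dilute = 3.833 × 10^-4 / 0.01013 = 0.03784 mol/L
[Cr2O7^2-]_original = 0.03784 × 100.0/20.42 = 0.1853 mol/L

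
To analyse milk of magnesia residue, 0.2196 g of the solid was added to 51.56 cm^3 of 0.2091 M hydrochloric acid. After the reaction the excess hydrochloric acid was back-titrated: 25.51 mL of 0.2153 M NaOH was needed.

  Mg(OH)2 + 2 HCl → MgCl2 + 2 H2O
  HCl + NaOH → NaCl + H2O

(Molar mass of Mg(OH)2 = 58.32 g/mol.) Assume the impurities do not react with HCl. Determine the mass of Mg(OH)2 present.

0.1542 g

n(HCl) added = 0.05156 × 0.2091 = 0.01078 mol
n(NaOH) used in back-titration = 0.02551 × 0.2153 = 5.492 × 10^-3 mol
n(HCl) left over = 5.492 × 10^-3 mol (1:1 ratio)
n(HCl) consumed by analyte = 0.01078 − 5.492 × 10^-3 = 5.289 × 10^-3 mol
From the 1:2 ratio, n(Mg(OH)2) = 1/2 × 5.289 × 10^-3 = 2.644 × 10^-3 mol
mass of Mg(OH)2 = 2.644 × 10^-3 × 58.32 = 0.1542 g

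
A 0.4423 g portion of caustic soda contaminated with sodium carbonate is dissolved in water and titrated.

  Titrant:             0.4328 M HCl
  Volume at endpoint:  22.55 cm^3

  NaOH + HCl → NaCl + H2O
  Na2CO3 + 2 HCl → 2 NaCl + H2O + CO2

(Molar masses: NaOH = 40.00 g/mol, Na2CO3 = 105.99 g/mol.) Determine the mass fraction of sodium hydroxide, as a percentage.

52.13 %

n(HCl) = 0.02255 × 0.4328 = 9.760 × 10^-3 mol
Let x = n(NaOH), y = n(Na2CO3).
Titrant: 1x + 2y = 9.760 × 10^-3;  mass: 40.00x + 105.99y = 0.4423
Solving, x = 5.765 × 10^-3 mol, y = 1.997 × 10^-3 mol
mass of NaOH = 5.765 × 10^-3 × 40.00 = 0.2306 g
% NaOH = 0.2306 / 0.4423 × 100 = 52.13 %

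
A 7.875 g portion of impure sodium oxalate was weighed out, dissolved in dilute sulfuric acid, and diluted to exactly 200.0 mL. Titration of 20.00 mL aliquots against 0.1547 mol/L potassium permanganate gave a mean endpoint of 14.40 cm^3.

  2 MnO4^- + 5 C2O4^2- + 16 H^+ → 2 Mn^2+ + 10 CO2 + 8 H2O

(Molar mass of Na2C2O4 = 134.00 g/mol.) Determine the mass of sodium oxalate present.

n(KMnO4) per titration = 0.01440 × 0.1547 = 2.228 × 10^-3 mol
From the 5:2 ratio, n(Na2C2O4) in each aliquot = 5/2 × 2.228 × 10^-3 = 5.569 × 10^-3 mol
n(Na2C2O4) in the whole flask = 5.569 × 10^-3 × 200.0/20.00 = 0.05569 mol
mass of Na2C2O4 = 0.05569 × 134.00 = 7.463 g

7.463 g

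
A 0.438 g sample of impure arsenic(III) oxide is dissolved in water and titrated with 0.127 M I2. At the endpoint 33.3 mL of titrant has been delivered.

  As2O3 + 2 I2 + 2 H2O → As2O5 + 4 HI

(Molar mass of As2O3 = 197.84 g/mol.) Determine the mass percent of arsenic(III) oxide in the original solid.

95.5 %

n(I2) = 0.0333 L × 0.127 mol/L = 4.23 × 10^-3 mol
From the 1:2 ratio, n(As2O3) = 1/2 × 4.23 × 10^-3 = 2.11 × 10^-3 mol
mass of As2O3 = 2.11 × 10^-3 × 197.84 g/mol = 0.418 g
% As2O3 = 0.418 / 0.438 × 100 = 95.5 %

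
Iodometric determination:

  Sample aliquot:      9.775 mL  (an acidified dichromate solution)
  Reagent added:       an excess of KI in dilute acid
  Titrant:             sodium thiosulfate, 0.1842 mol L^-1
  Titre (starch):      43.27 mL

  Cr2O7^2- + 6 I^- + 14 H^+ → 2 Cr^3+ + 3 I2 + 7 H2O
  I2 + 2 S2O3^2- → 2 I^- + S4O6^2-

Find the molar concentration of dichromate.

n(S2O3^2-) = 0.04327 × 0.1842 = 7.970 × 10^-3 mol
n(I2) = n(S2O3^2-)/2 = 3.985 × 10^-3 mol
From the 1:3 ratio, n(Cr2O7^2-) in the aliquot = 1/3 × 3.985 × 10^-3 = 1.328 × 10^-3 mol
[Cr2O7^2-] = 1.328 × 10^-3 / 0.009775 = 0.1359 mol/L

0.1359 mol/L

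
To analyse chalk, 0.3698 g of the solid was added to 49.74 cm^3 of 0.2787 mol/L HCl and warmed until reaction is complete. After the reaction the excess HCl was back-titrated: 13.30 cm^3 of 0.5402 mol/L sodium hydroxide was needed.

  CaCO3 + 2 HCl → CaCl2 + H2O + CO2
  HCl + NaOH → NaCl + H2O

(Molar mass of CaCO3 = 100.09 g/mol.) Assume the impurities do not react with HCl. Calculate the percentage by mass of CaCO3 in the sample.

90.37 %

n(HCl) added = 0.04974 × 0.2787 = 0.01386 mol
n(NaOH) used in back-titration = 0.01330 × 0.5402 = 7.185 × 10^-3 mol
n(HCl) left over = 7.185 × 10^-3 mol (1:1 ratio)
n(HCl) consumed by analyte = 0.01386 − 7.185 × 10^-3 = 6.678 × 10^-3 mol
From the 1:2 ratio, n(CaCO3) = 1/2 × 6.678 × 10^-3 = 3.339 × 10^-3 mol
mass of CaCO3 = 3.339 × 10^-3 × 100.09 = 0.3342 g
% CaCO3 = 0.3342 / 0.3698 × 100 = 90.37 %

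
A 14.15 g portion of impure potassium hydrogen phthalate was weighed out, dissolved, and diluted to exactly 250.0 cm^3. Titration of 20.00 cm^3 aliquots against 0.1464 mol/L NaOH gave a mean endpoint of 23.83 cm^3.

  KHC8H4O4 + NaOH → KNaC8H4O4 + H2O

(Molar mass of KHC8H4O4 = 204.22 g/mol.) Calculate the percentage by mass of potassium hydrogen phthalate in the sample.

62.94 %

n(NaOH) per titration = 0.02383 × 0.1464 = 3.489 × 10^-3 mol
n(KHC8H4O4) in each aliquot = 3.489 × 10^-3 mol (1:1 ratio)
n(KHC8H4O4) in the whole flask = 3.489 × 10^-3 × 250.0/20.00 = 0.04361 mol
mass of KHC8H4O4 = 0.04361 × 204.22 = 8.906 g
% KHC8H4O4 = 8.906 / 14.15 × 100 = 62.94 %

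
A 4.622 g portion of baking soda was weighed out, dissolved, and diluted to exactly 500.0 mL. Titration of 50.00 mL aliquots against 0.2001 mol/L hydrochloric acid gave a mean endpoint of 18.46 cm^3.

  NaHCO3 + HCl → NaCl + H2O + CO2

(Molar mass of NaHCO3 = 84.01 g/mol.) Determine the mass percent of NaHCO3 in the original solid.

n(HCl) per titration = 0.01846 × 0.2001 = 3.694 × 10^-3 mol
n(NaHCO3) in each aliquot = 3.694 × 10^-3 mol (1:1 ratio)
n(NaHCO3) in the whole flask = 3.694 × 10^-3 × 500.0/50.00 = 0.03694 mol
mass of NaHCO3 = 0.03694 × 84.01 = 3.103 g
% NaHCO3 = 3.103 / 4.622 × 100 = 67.14 %

67.14 %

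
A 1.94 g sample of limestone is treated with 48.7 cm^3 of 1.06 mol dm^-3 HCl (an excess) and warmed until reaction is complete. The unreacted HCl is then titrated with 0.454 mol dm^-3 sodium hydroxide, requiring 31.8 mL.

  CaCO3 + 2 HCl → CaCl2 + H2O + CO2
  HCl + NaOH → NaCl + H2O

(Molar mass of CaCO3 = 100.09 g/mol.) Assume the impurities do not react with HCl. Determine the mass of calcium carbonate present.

1.86 g

n(HCl) added = 0.0487 × 1.06 = 0.0516 mol
n(NaOH) used in back-titration = 0.0318 × 0.454 = 0.0144 mol
n(HCl) left over = 0.0144 mol (1:1 ratio)
n(HCl) consumed by analyte = 0.0516 − 0.0144 = 0.0372 mol
From the 1:2 ratio, n(CaCO3) = 1/2 × 0.0372 = 0.0186 mol
mass of CaCO3 = 0.0186 × 100.09 = 1.86 g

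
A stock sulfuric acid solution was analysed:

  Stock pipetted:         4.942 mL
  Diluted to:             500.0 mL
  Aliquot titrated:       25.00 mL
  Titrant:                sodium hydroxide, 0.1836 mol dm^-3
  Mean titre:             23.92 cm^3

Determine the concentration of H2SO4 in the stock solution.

H2SO4 + 2 NaOH → Na2SO4 + 2 H2O
n(NaOH) = 0.02392 × 0.1836 = 4.392 × 10^-3 mol
From the 1:2 ratio, n(H2SO4) in the aliquot = 1/2 × 4.392 × 10^-3 = 2.196 × 10^-3 mol
[H2SO4]_dilute = 2.196 × 10^-3 / 0.02500 = 0.08783 mol/L
Dilution factor = 500.0 / 4.942 = 101.2
[H2SO4]_stock = 0.08783 × 101.2 = 8.887 mol/L

8.887 mol/L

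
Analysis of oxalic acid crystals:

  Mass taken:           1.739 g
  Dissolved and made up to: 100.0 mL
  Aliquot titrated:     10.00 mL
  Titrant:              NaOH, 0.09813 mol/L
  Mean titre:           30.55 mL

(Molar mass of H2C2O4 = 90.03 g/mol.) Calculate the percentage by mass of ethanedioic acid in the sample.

77.60 %

H2C2O4 + 2 NaOH → Na2C2O4 + 2 H2O
n(NaOH) per titration = 0.03055 × 0.09813 = 2.998 × 10^-3 mol
From the 1:2 ratio, n(H2C2O4) in each aliquot = 1/2 × 2.998 × 10^-3 = 1.499 × 10^-3 mol
n(H2C2O4) in the whole flask = 1.499 × 10^-3 × 100.0/10.00 = 0.01499 mol
mass of H2C2O4 = 0.01499 × 90.03 = 1.349 g
% H2C2O4 = 1.349 / 1.739 × 100 = 77.60 %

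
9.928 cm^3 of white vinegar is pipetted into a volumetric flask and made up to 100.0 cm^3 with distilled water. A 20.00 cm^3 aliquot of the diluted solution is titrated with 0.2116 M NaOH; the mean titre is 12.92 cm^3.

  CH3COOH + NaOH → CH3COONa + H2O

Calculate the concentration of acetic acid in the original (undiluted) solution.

n(NaOH) = 0.01292 × 0.2116 = 2.734 × 10^-3 mol
n(CH3COOH) in the aliquot = 2.734 × 10^-3 mol (1:1 ratio)
[CH3COOH]_dilute = 2.734 × 10^-3 / 0.02000 = 0.1367 mol/L
Dilution factor = 100.0 / 9.928 = 10.07
[CH3COOH]_stock = 0.1367 × 10.07 = 1.377 mol/L

1.377 M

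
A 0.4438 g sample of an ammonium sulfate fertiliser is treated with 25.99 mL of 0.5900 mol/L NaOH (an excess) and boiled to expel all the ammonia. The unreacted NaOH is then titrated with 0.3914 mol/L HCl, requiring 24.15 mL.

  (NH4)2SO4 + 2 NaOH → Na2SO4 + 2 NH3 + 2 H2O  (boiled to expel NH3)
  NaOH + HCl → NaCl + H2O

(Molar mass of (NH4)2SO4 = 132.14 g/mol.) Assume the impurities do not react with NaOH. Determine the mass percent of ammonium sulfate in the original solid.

87.56 %

n(NaOH) added = 0.02599 × 0.5900 = 0.01533 mol
n(HCl) used in back-titration = 0.02415 × 0.3914 = 9.452 × 10^-3 mol
n(NaOH) left over = 9.452 × 10^-3 mol (1:1 ratio)
n(NaOH) consumed by analyte = 0.01533 − 9.452 × 10^-3 = 5.882 × 10^-3 mol
From the 1:2 ratio, n((NH4)2SO4) = 1/2 × 5.882 × 10^-3 = 2.941 × 10^-3 mol
mass of (NH4)2SO4 = 2.941 × 10^-3 × 132.14 = 0.3886 g
% (NH4)2SO4 = 0.3886 / 0.4438 × 100 = 87.56 %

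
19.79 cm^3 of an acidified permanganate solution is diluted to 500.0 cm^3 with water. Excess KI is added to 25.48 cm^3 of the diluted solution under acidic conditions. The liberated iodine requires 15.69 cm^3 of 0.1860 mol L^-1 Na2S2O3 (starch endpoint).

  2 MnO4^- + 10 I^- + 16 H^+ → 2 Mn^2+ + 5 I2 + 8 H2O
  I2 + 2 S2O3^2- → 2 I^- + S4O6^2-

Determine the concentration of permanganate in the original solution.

n(S2O3^2-) = 0.01569 × 0.1860 = 2.918 × 10^-3 mol
n(I2) = n(S2O3^2-)/2 = 1.459 × 10^-3 mol
From the 2:5 ratio, n(MnO4^-) in the aliquot = 2/5 × 1.459 × 10^-3 = 5.837 × 10^-4 mol
[MnO4^-]_dilute = 5.837 × 10^-4 / 0.02548 = 0.02291 mol/L
[MnO4^-]_original = 0.02291 × 500.0/19.79 = 0.5787 mol/L

0.5787 mol/L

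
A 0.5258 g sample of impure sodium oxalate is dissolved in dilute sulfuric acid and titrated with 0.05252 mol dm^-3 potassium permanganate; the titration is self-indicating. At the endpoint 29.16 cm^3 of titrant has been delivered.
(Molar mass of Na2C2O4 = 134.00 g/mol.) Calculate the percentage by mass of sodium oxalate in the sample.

2 MnO4^- + 5 C2O4^2- + 16 H^+ → 2 Mn^2+ + 10 CO2 + 8 H2O
n(KMnO4) = 0.02916 L × 0.05252 mol/L = 1.531 × 10^-3 mol
From the 5:2 ratio, n(Na2C2O4) = 5/2 × 1.531 × 10^-3 = 3.829 × 10^-3 mol
mass of Na2C2O4 = 3.829 × 10^-3 × 134.00 g/mol = 0.5130 g
% Na2C2O4 = 0.5130 / 0.5258 × 100 = 97.57 %

97.57 %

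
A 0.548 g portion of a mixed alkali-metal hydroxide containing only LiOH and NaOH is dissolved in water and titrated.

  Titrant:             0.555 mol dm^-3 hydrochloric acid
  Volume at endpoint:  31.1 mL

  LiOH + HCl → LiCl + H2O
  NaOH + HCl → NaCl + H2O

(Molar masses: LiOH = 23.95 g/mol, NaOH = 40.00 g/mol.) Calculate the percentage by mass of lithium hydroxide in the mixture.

38.8 %

n(HCl) = 0.0311 × 0.555 = 0.0173 mol
Let x = n(LiOH), y = n(NaOH).
Titrant: 1x + 1y = 0.0173;  mass: 23.95x + 40.00y = 0.548
Solving, x = 8.87 × 10^-3 mol, y = 8.39 × 10^-3 mol
mass of LiOH = 8.87 × 10^-3 × 23.95 = 0.213 g
% LiOH = 0.213 / 0.548 × 100 = 38.8 %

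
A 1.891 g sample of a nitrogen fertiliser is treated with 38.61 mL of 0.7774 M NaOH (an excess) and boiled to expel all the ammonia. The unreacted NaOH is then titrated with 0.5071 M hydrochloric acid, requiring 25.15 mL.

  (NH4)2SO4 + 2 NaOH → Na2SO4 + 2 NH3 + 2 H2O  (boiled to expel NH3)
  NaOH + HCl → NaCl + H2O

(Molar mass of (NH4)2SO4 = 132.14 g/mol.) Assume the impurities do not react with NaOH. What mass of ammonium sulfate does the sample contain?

1.140 g

n(NaOH) added = 0.03861 × 0.7774 = 0.03002 mol
n(HCl) used in back-titration = 0.02515 × 0.5071 = 0.01275 mol
n(NaOH) left over = 0.01275 mol (1:1 ratio)
n(NaOH) consumed by analyte = 0.03002 − 0.01275 = 0.01726 mol
From the 1:2 ratio, n((NH4)2SO4) = 1/2 × 0.01726 = 8.631 × 10^-3 mol
mass of (NH4)2SO4 = 8.631 × 10^-3 × 132.14 = 1.140 g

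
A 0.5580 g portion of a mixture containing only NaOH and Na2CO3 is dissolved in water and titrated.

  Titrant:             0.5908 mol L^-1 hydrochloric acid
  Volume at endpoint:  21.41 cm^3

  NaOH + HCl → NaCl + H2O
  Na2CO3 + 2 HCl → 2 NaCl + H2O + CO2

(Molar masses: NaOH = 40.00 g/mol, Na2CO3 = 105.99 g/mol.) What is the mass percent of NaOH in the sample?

61.97 %

n(HCl) = 0.02141 × 0.5908 = 0.01265 mol
Let x = n(NaOH), y = n(Na2CO3).
Titrant: 1x + 2y = 0.01265;  mass: 40.00x + 105.99y = 0.5580
Solving, x = 8.644 × 10^-3 mol, y = 2.002 × 10^-3 mol
mass of NaOH = 8.644 × 10^-3 × 40.00 = 0.3458 g
% NaOH = 0.3458 / 0.5580 × 100 = 61.97 %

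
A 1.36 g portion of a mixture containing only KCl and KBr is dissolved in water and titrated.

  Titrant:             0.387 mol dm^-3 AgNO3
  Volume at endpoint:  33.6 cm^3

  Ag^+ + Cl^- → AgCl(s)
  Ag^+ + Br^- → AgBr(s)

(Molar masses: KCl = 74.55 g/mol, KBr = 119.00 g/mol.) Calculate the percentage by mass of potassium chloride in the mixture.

23.1 %

n(AgNO3) = 0.0336 × 0.387 = 0.0130 mol
Let x = n(KCl), y = n(KBr).
Titrant: 1x + 1y = 0.0130;  mass: 74.55x + 119.00y = 1.36
Solving, x = 4.22 × 10^-3 mol, y = 8.79 × 10^-3 mol
mass of KCl = 4.22 × 10^-3 × 74.55 = 0.314 g
% KCl = 0.314 / 1.36 × 100 = 23.1 %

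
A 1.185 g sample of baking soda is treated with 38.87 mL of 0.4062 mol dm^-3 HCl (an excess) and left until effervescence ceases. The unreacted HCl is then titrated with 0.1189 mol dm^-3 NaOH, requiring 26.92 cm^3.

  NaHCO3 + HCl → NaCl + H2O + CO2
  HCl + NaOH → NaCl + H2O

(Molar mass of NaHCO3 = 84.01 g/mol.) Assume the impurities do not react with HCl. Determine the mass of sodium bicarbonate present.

1.058 g

n(HCl) added = 0.03887 × 0.4062 = 0.01579 mol
n(NaOH) used in back-titration = 0.02692 × 0.1189 = 3.201 × 10^-3 mol
n(HCl) left over = 3.201 × 10^-3 mol (1:1 ratio)
n(HCl) consumed by analyte = 0.01579 − 3.201 × 10^-3 = 0.01259 mol
n(NaHCO3) = 0.01259 mol (1:1 ratio)
mass of NaHCO3 = 0.01259 × 84.01 = 1.058 g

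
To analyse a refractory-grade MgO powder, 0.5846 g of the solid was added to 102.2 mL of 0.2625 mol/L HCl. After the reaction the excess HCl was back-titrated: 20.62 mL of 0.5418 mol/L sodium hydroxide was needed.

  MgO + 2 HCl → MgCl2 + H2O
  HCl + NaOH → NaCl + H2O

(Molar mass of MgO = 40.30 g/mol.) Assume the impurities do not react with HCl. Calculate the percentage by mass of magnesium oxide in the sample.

n(HCl) added = 0.1022 × 0.2625 = 0.02683 mol
n(NaOH) used in back-titration = 0.02062 × 0.5418 = 0.01117 mol
n(HCl) left over = 0.01117 mol (1:1 ratio)
n(HCl) consumed by analyte = 0.02683 − 0.01117 = 0.01566 mol
From the 1:2 ratio, n(MgO) = 1/2 × 0.01566 = 7.828 × 10^-3 mol
mass of MgO = 7.828 × 10^-3 × 40.30 = 0.3155 g
% MgO = 0.3155 / 0.5846 × 100 = 53.96 %

53.96 %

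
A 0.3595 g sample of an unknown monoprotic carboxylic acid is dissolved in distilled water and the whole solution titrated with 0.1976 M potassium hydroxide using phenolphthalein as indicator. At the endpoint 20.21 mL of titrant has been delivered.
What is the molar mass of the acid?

90.02 g/mol

n(KOH) = 0.02021 L × 0.1976 mol/L = 3.993 × 10^-3 mol
n(HA) = 3.993 × 10^-3 mol (1:1 ratio)
M = m / n = 0.3595 g / 3.993 × 10^-3 mol = 90.02 g/mol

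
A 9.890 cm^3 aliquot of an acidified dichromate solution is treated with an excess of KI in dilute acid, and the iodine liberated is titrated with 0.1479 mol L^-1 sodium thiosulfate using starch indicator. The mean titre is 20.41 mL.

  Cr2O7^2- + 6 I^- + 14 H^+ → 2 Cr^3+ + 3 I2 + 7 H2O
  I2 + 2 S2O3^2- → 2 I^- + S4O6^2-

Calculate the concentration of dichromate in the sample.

0.05087 mol/L

n(S2O3^2-) = 0.02041 × 0.1479 = 3.019 × 10^-3 mol
n(I2) = n(S2O3^2-)/2 = 1.509 × 10^-3 mol
From the 1:3 ratio, n(Cr2O7^2-) in the aliquot = 1/3 × 1.509 × 10^-3 = 5.031 × 10^-4 mol
[Cr2O7^2-] = 5.031 × 10^-4 / 0.009890 = 0.05087 mol/L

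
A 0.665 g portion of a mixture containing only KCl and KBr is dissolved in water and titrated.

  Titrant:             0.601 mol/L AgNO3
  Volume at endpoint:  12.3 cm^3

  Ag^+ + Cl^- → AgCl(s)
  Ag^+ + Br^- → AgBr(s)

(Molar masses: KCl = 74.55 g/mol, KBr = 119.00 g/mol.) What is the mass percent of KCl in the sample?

n(AgNO3) = 0.0123 × 0.601 = 7.39 × 10^-3 mol
Let x = n(KCl), y = n(KBr).
Titrant: 1x + 1y = 7.39 × 10^-3;  mass: 74.55x + 119.00y = 0.665
Solving, x = 4.83 × 10^-3 mol, y = 2.56 × 10^-3 mol
mass of KCl = 4.83 × 10^-3 × 74.55 = 0.360 g
% KCl = 0.360 / 0.665 × 100 = 54.1 %

54.1 %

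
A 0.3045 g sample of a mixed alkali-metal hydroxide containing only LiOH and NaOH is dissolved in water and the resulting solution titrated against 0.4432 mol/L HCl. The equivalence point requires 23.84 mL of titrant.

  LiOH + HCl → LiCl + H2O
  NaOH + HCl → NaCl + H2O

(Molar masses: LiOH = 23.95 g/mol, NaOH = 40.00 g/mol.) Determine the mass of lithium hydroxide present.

0.1763 g

n(HCl) = 0.02384 × 0.4432 = 0.01057 mol
Let x = n(LiOH), y = n(NaOH).
Titrant: 1x + 1y = 0.01057;  mass: 23.95x + 40.00y = 0.3045
Solving, x = 7.360 × 10^-3 mol, y = 3.205 × 10^-3 mol
mass of LiOH = 7.360 × 10^-3 × 23.95 = 0.1763 g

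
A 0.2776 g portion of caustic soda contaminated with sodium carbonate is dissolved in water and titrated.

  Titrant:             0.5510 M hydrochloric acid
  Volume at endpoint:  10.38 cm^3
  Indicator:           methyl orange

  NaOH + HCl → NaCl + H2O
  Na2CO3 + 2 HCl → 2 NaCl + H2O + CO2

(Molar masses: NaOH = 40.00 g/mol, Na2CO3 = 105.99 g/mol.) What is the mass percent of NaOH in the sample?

28.27 %

n(HCl) = 0.01038 × 0.5510 = 5.719 × 10^-3 mol
Let x = n(NaOH), y = n(Na2CO3).
Titrant: 1x + 2y = 5.719 × 10^-3;  mass: 40.00x + 105.99y = 0.2776
Solving, x = 1.962 × 10^-3 mol, y = 1.879 × 10^-3 mol
mass of NaOH = 1.962 × 10^-3 × 40.00 = 0.07849 g
% NaOH = 0.07849 / 0.2776 × 100 = 28.27 %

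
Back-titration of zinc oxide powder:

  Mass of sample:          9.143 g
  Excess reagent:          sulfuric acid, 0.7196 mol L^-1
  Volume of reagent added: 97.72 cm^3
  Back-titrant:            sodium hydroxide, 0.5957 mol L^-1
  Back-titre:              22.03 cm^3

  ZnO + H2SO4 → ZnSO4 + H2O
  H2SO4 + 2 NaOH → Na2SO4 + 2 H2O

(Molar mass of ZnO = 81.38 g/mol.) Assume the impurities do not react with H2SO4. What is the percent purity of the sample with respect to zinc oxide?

56.75 %

n(H2SO4) added = 0.09772 × 0.7196 = 0.07032 mol
n(NaOH) used in back-titration = 0.02203 × 0.5957 = 0.01312 mol
From the 1:2 ratio, n(H2SO4) left over = 1/2 × 0.01312 = 6.562 × 10^-3 mol
n(H2SO4) consumed by analyte = 0.07032 − 6.562 × 10^-3 = 0.06376 mol
n(ZnO) = 0.06376 mol (1:1 ratio)
mass of ZnO = 0.06376 × 81.38 = 5.189 g
% ZnO = 5.189 / 9.143 × 100 = 56.75 %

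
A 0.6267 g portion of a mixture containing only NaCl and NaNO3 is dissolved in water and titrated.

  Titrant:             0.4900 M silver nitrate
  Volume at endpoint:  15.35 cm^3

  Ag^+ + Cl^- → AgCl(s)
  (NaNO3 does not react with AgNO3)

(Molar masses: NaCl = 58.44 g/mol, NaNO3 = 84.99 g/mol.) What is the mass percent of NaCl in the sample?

n(AgNO3) = 0.01535 × 0.4900 = 7.521 × 10^-3 mol
Let x = n(NaCl), y = n(NaNO3).
Titrant: 1x = 7.521 × 10^-3;  mass: 58.44x + 84.99y = 0.6267
Solving, x = 7.522 × 10^-3 mol, y = 2.202 × 10^-3 mol
mass of NaCl = 7.522 × 10^-3 × 58.44 = 0.4396 g
% NaCl = 0.4396 / 0.6267 × 100 = 70.14 %

70.14 %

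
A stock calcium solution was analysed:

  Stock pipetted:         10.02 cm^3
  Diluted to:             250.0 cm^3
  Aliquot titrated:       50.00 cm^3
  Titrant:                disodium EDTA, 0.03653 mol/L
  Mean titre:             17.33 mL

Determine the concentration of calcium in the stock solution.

Ca^2+ + EDTA^4- → [Ca(EDTA)]^2-
n(EDTA) = 0.01733 × 0.03653 = 6.331 × 10^-4 mol
n(Ca2+) in the aliquot = 6.331 × 10^-4 mol (1:1 ratio)
[Ca2+]_dilute = 6.331 × 10^-4 / 0.05000 = 0.01266 mol/L
Dilution factor = 250.0 / 10.02 = 24.95
[Ca2+]_stock = 0.01266 × 24.95 = 0.3159 mol/L

0.3159 mol/L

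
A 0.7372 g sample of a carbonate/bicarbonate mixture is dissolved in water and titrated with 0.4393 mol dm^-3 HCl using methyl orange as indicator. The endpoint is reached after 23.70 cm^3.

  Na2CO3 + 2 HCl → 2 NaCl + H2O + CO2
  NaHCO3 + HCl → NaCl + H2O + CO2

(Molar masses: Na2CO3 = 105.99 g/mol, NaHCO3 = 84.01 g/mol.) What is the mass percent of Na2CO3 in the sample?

31.86 %

n(HCl) = 0.02370 × 0.4393 = 0.01041 mol
Let x = n(Na2CO3), y = n(NaHCO3).
Titrant: 2x + 1y = 0.01041;  mass: 105.99x + 84.01y = 0.7372
Solving, x = 2.216 × 10^-3 mol, y = 5.979 × 10^-3 mol
mass of Na2CO3 = 2.216 × 10^-3 × 105.99 = 0.2349 g
% Na2CO3 = 0.2349 / 0.7372 × 100 = 31.86 %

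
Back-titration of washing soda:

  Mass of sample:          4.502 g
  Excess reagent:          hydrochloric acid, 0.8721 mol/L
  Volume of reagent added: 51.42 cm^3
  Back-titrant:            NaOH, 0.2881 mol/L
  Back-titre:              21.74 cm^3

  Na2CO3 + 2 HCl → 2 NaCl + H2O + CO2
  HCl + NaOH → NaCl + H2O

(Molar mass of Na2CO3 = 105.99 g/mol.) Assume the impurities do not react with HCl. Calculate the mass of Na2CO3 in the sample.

n(HCl) added = 0.05142 × 0.8721 = 0.04484 mol
n(NaOH) used in back-titration = 0.02174 × 0.2881 = 6.263 × 10^-3 mol
n(HCl) left over = 6.263 × 10^-3 mol (1:1 ratio)
n(HCl) consumed by analyte = 0.04484 − 6.263 × 10^-3 = 0.03858 mol
From the 1:2 ratio, n(Na2CO3) = 1/2 × 0.03858 = 0.01929 mol
mass of Na2CO3 = 0.01929 × 105.99 = 2.045 g

2.045 g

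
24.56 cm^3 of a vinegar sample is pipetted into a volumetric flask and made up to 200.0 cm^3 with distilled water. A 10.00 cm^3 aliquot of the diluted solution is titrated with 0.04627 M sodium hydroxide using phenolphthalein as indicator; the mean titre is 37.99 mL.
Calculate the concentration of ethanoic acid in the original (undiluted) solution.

CH3COOH + NaOH → CH3COONa + H2O
n(NaOH) = 0.03799 × 0.04627 = 1.758 × 10^-3 mol
n(CH3COOH) in the aliquot = 1.758 × 10^-3 mol (1:1 ratio)
[CH3COOH]_dilute = 1.758 × 10^-3 / 0.01000 = 0.1758 mol/L
Dilution factor = 200.0 / 24.56 = 8.143
[CH3COOH]_stock = 0.1758 × 8.143 = 1.431 mol/L

1.431 M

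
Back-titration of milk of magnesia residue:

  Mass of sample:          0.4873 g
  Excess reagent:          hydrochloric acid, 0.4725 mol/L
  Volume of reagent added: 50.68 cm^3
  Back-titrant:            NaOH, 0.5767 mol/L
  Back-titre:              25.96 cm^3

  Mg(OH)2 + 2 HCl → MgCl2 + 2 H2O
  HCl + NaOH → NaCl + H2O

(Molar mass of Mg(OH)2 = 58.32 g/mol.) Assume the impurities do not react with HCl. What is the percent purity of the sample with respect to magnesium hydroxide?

53.71 %

n(HCl) added = 0.05068 × 0.4725 = 0.02395 mol
n(NaOH) used in back-titration = 0.02596 × 0.5767 = 0.01497 mol
n(HCl) left over = 0.01497 mol (1:1 ratio)
n(HCl) consumed by analyte = 0.02395 − 0.01497 = 8.975 × 10^-3 mol
From the 1:2 ratio, n(Mg(OH)2) = 1/2 × 8.975 × 10^-3 = 4.488 × 10^-3 mol
mass of Mg(OH)2 = 4.488 × 10^-3 × 58.32 = 0.2617 g
% Mg(OH)2 = 0.2617 / 0.4873 × 100 = 53.71 %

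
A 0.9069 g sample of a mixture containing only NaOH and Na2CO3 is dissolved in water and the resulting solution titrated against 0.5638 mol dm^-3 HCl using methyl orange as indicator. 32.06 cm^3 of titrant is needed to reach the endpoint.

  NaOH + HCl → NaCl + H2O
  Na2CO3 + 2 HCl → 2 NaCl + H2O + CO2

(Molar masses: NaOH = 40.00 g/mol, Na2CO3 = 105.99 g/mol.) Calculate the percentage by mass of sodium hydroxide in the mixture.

17.31 %

n(HCl) = 0.03206 × 0.5638 = 0.01808 mol
Let x = n(NaOH), y = n(Na2CO3).
Titrant: 1x + 2y = 0.01808;  mass: 40.00x + 105.99y = 0.9069
Solving, x = 3.925 × 10^-3 mol, y = 7.075 × 10^-3 mol
mass of NaOH = 3.925 × 10^-3 × 40.00 = 0.1570 g
% NaOH = 0.1570 / 0.9069 × 100 = 17.31 %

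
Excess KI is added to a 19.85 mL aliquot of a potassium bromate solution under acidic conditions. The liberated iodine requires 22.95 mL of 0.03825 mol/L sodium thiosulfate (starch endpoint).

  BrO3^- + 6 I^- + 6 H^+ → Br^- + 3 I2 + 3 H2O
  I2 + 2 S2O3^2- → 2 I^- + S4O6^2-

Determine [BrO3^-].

n(S2O3^2-) = 0.02295 × 0.03825 = 8.778 × 10^-4 mol
n(I2) = n(S2O3^2-)/2 = 4.389 × 10^-4 mol
From the 1:3 ratio, n(BrO3^-) in the aliquot = 1/3 × 4.389 × 10^-4 = 1.463 × 10^-4 mol
[BrO3^-] = 1.463 × 10^-4 / 0.01985 = 0.007371 mol/L

0.007371 mol/L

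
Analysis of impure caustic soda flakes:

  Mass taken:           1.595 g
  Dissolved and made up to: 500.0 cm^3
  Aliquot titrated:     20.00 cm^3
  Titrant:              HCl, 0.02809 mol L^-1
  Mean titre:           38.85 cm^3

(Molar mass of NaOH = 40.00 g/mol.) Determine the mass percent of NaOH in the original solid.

68.42 %

NaOH + HCl → NaCl + H2O
n(HCl) per titration = 0.03885 × 0.02809 = 1.091 × 10^-3 mol
n(NaOH) in each aliquot = 1.091 × 10^-3 mol (1:1 ratio)
n(NaOH) in the whole flask = 1.091 × 10^-3 × 500.0/20.00 = 0.02728 mol
mass of NaOH = 0.02728 × 40.00 = 1.091 g
% NaOH = 1.091 / 1.595 × 100 = 68.42 %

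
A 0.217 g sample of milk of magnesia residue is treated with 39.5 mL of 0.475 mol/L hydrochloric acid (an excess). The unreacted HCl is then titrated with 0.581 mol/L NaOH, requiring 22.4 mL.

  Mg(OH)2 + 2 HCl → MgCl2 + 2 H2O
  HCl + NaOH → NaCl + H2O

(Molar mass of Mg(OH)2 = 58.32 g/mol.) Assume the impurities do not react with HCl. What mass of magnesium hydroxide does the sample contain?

0.168 g

n(HCl) added = 0.0395 × 0.475 = 0.0188 mol
n(NaOH) used in back-titration = 0.0224 × 0.581 = 0.0130 mol
n(HCl) left over = 0.0130 mol (1:1 ratio)
n(HCl) consumed by analyte = 0.0188 − 0.0130 = 5.75 × 10^-3 mol
From the 1:2 ratio, n(Mg(OH)2) = 1/2 × 5.75 × 10^-3 = 2.87 × 10^-3 mol
mass of Mg(OH)2 = 2.87 × 10^-3 × 58.32 = 0.168 g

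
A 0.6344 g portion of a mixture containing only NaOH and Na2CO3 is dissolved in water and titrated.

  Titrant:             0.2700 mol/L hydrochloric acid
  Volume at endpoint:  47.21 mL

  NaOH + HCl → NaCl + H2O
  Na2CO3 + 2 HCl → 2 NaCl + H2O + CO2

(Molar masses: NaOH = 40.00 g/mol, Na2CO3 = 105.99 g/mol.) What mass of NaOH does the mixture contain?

0.1265 g

n(HCl) = 0.04721 × 0.2700 = 0.01275 mol
Let x = n(NaOH), y = n(Na2CO3).
Titrant: 1x + 2y = 0.01275;  mass: 40.00x + 105.99y = 0.6344
Solving, x = 3.164 × 10^-3 mol, y = 4.792 × 10^-3 mol
mass of NaOH = 3.164 × 10^-3 × 40.00 = 0.1265 g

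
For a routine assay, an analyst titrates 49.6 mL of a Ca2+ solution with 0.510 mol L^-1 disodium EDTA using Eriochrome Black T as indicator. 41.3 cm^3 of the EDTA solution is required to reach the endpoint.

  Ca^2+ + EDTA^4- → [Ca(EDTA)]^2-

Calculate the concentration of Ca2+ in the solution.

0.425 mol/L

n(EDTA) = 0.0413 L × 0.510 mol/L = 0.0211 mol
n(Ca2+) = 0.0211 mol (1:1 mole ratio)
[Ca2+] = 0.0211 mol / 0.0496 L = 0.425 mol/L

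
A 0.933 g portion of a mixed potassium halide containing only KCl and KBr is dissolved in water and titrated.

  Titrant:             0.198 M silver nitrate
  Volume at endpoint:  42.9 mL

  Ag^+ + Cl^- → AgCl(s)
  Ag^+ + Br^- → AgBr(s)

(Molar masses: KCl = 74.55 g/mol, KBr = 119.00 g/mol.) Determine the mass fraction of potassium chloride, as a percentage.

n(AgNO3) = 0.0429 × 0.198 = 8.49 × 10^-3 mol
Let x = n(KCl), y = n(KBr).
Titrant: 1x + 1y = 8.49 × 10^-3;  mass: 74.55x + 119.00y = 0.933
Solving, x = 1.75 × 10^-3 mol, y = 6.74 × 10^-3 mol
mass of KCl = 1.75 × 10^-3 × 74.55 = 0.130 g
% KCl = 0.130 / 0.933 × 100 = 14.0 %

14.0 %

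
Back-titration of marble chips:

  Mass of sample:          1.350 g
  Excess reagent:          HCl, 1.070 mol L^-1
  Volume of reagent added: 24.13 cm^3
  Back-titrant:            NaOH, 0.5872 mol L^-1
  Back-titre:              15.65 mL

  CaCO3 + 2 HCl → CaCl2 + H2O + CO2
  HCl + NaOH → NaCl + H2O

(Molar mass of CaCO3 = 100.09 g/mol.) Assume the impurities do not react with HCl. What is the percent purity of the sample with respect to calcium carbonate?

61.65 %

n(HCl) added = 0.02413 × 1.070 = 0.02582 mol
n(NaOH) used in back-titration = 0.01565 × 0.5872 = 9.190 × 10^-3 mol
n(HCl) left over = 9.190 × 10^-3 mol (1:1 ratio)
n(HCl) consumed by analyte = 0.02582 − 9.190 × 10^-3 = 0.01663 mol
From the 1:2 ratio, n(CaCO3) = 1/2 × 0.01663 = 8.315 × 10^-3 mol
mass of CaCO3 = 8.315 × 10^-3 × 100.09 = 0.8322 g
% CaCO3 = 0.8322 / 1.350 × 100 = 61.65 %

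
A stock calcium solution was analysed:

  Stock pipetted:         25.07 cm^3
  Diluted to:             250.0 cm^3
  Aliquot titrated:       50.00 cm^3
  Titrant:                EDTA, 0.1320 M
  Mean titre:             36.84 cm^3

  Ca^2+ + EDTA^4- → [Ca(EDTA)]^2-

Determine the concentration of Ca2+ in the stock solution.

n(EDTA) = 0.03684 × 0.1320 = 4.863 × 10^-3 mol
n(Ca2+) in the aliquot = 4.863 × 10^-3 mol (1:1 ratio)
[Ca2+]_dilute = 4.863 × 10^-3 / 0.05000 = 0.09726 mol/L
Dilution factor = 250.0 / 25.07 = 9.972
[Ca2+]_stock = 0.09726 × 9.972 = 0.9699 mol/L

0.9699 M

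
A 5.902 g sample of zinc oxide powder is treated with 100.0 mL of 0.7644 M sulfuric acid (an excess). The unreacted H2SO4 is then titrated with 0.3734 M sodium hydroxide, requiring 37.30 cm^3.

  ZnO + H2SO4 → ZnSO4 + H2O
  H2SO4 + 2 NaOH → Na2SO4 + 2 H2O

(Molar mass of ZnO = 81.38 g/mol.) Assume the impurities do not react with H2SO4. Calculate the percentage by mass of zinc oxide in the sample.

95.80 %

n(H2SO4) added = 0.1000 × 0.7644 = 0.07644 mol
n(NaOH) used in back-titration = 0.03730 × 0.3734 = 0.01393 mol
From the 1:2 ratio, n(H2SO4) left over = 1/2 × 0.01393 = 6.964 × 10^-3 mol
n(H2SO4) consumed by analyte = 0.07644 − 6.964 × 10^-3 = 0.06948 mol
n(ZnO) = 0.06948 mol (1:1 ratio)
mass of ZnO = 0.06948 × 81.38 = 5.654 g
% ZnO = 5.654 / 5.902 × 100 = 95.80 %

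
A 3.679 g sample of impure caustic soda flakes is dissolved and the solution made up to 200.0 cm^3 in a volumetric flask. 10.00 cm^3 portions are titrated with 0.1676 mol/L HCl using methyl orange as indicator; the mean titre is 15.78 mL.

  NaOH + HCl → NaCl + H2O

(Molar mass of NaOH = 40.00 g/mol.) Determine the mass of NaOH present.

2.116 g

n(HCl) per titration = 0.01578 × 0.1676 = 2.645 × 10^-3 mol
n(NaOH) in each aliquot = 2.645 × 10^-3 mol (1:1 ratio)
n(NaOH) in the whole flask = 2.645 × 10^-3 × 200.0/10.00 = 0.05289 mol
mass of NaOH = 0.05289 × 40.00 = 2.116 g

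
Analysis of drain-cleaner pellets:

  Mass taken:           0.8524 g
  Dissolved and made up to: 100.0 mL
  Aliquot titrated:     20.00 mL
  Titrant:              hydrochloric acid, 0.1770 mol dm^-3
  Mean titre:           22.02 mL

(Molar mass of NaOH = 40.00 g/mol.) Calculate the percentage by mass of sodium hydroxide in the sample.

NaOH + HCl → NaCl + H2O
n(HCl) per titration = 0.02202 × 0.1770 = 3.898 × 10^-3 mol
n(NaOH) in each aliquot = 3.898 × 10^-3 mol (1:1 ratio)
n(NaOH) in the whole flask = 3.898 × 10^-3 × 100.0/20.00 = 0.01949 mol
mass of NaOH = 0.01949 × 40.00 = 0.7795 g
% NaOH = 0.7795 / 0.8524 × 100 = 91.45 %

91.45 %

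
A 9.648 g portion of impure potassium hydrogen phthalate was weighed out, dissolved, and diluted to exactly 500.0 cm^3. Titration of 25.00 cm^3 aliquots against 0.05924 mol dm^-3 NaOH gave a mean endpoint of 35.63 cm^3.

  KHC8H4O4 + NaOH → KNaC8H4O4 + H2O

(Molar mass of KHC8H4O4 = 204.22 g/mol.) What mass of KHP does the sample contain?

8.621 g

n(NaOH) per titration = 0.03563 × 0.05924 = 2.111 × 10^-3 mol
n(KHC8H4O4) in each aliquot = 2.111 × 10^-3 mol (1:1 ratio)
n(KHC8H4O4) in the whole flask = 2.111 × 10^-3 × 500.0/25.00 = 0.04221 mol
mass of KHC8H4O4 = 0.04221 × 204.22 = 8.621 g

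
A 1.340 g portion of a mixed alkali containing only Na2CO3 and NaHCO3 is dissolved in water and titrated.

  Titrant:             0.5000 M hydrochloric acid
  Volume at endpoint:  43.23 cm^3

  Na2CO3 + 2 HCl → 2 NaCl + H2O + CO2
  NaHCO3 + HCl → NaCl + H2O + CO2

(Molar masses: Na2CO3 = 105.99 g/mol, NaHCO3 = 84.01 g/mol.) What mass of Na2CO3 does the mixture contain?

n(HCl) = 0.04323 × 0.5000 = 0.02161 mol
Let x = n(Na2CO3), y = n(NaHCO3).
Titrant: 2x + 1y = 0.02161;  mass: 105.99x + 84.01y = 1.340
Solving, x = 7.672 × 10^-3 mol, y = 6.272 × 10^-3 mol
mass of Na2CO3 = 7.672 × 10^-3 × 105.99 = 0.8131 g

0.8131 g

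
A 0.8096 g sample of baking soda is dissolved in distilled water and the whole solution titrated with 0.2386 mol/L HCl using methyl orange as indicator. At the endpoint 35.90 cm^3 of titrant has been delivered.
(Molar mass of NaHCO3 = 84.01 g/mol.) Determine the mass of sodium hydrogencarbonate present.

0.7196 g

NaHCO3 + HCl → NaCl + H2O + CO2
n(HCl) = 0.03590 L × 0.2386 mol/L = 8.566 × 10^-3 mol
n(NaHCO3) = 8.566 × 10^-3 mol (1:1 ratio)
mass of NaHCO3 = 8.566 × 10^-3 × 84.01 g/mol = 0.7196 g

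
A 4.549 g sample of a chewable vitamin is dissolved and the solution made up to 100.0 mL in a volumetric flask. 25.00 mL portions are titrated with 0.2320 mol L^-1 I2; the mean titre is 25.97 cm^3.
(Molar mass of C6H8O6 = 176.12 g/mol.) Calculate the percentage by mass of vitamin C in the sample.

C6H8O6 + I2 → C6H6O6 + 2 HI
n(I2) per titration = 0.02597 × 0.2320 = 6.025 × 10^-3 mol
n(C6H8O6) in each aliquot = 6.025 × 10^-3 mol (1:1 ratio)
n(C6H8O6) in the whole flask = 6.025 × 10^-3 × 100.0/25.00 = 0.02410 mol
mass of C6H8O6 = 0.02410 × 176.12 = 4.245 g
% C6H8O6 = 4.245 / 4.549 × 100 = 93.31 %

93.31 %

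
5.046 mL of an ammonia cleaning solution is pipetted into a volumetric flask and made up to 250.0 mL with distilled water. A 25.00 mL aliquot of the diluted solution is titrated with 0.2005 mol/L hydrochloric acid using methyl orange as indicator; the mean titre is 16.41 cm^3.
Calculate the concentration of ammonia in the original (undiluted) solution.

6.520 mol/L

NH3 + HCl → NH4Cl
n(HCl) = 0.01641 × 0.2005 = 3.290 × 10^-3 mol
n(NH3) in the aliquot = 3.290 × 10^-3 mol (1:1 ratio)
[NH3]_dilute = 3.290 × 10^-3 / 0.02500 = 0.1316 mol/L
Dilution factor = 250.0 / 5.046 = 49.54
[NH3]_stock = 0.1316 × 49.54 = 6.520 mol/L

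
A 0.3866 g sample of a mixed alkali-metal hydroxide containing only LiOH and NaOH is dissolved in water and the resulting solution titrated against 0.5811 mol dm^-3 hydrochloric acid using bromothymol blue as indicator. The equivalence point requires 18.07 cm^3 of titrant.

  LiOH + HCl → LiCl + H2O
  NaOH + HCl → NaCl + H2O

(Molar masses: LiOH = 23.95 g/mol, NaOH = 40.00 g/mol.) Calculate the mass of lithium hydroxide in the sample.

n(HCl) = 0.01807 × 0.5811 = 0.01050 mol
Let x = n(LiOH), y = n(NaOH).
Titrant: 1x + 1y = 0.01050;  mass: 23.95x + 40.00y = 0.3866
Solving, x = 2.082 × 10^-3 mol, y = 8.418 × 10^-3 mol
mass of LiOH = 2.082 × 10^-3 × 23.95 = 0.04987 g

0.04987 g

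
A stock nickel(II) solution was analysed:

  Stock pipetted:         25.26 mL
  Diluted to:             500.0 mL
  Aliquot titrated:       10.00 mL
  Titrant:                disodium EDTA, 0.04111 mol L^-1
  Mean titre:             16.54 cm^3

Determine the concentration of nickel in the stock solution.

Ni^2+ + EDTA^4- → [Ni(EDTA)]^2-
n(EDTA) = 0.01654 × 0.04111 = 6.800 × 10^-4 mol
n(Ni2+) in the aliquot = 6.800 × 10^-4 mol (1:1 ratio)
[Ni2+]_dilute = 6.800 × 10^-4 / 0.01000 = 0.06800 mol/L
Dilution factor = 500.0 / 25.26 = 19.79
[Ni2+]_stock = 0.06800 × 19.79 = 1.346 mol/L

1.346 mol/L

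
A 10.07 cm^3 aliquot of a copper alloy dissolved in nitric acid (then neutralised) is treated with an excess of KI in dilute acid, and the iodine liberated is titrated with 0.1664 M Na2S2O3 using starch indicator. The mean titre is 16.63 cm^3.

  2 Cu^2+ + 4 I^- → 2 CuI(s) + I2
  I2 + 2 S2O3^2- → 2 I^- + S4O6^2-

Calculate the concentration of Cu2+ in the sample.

n(S2O3^2-) = 0.01663 × 0.1664 = 2.767 × 10^-3 mol
n(I2) = n(S2O3^2-)/2 = 1.384 × 10^-3 mol
From the 2:1 ratio, n(Cu2+) in the aliquot = 2/1 × 1.384 × 10^-3 = 2.767 × 10^-3 mol
[Cu2+] = 2.767 × 10^-3 / 0.01007 = 0.2748 mol/L

0.2748 M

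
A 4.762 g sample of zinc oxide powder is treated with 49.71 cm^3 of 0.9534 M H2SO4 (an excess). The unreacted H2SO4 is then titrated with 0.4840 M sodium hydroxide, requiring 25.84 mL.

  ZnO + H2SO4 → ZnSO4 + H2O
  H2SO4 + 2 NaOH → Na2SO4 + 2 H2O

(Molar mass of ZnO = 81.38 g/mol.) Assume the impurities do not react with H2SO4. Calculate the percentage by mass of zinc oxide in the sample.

n(H2SO4) added = 0.04971 × 0.9534 = 0.04739 mol
n(NaOH) used in back-titration = 0.02584 × 0.4840 = 0.01251 mol
From the 1:2 ratio, n(H2SO4) left over = 1/2 × 0.01251 = 6.253 × 10^-3 mol
n(H2SO4) consumed by analyte = 0.04739 − 6.253 × 10^-3 = 0.04114 mol
n(ZnO) = 0.04114 mol (1:1 ratio)
mass of ZnO = 0.04114 × 81.38 = 3.348 g
% ZnO = 3.348 / 4.762 × 100 = 70.31 %

70.31 %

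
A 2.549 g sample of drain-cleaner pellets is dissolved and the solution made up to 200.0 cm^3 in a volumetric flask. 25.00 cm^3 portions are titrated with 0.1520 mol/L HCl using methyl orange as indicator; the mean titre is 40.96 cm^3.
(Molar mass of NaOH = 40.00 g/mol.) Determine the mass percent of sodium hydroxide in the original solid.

78.16 %

NaOH + HCl → NaCl + H2O
n(HCl) per titration = 0.04096 × 0.1520 = 6.226 × 10^-3 mol
n(NaOH) in each aliquot = 6.226 × 10^-3 mol (1:1 ratio)
n(NaOH) in the whole flask = 6.226 × 10^-3 × 200.0/25.00 = 0.04981 mol
mass of NaOH = 0.04981 × 40.00 = 1.992 g
% NaOH = 1.992 / 2.549 × 100 = 78.16 %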